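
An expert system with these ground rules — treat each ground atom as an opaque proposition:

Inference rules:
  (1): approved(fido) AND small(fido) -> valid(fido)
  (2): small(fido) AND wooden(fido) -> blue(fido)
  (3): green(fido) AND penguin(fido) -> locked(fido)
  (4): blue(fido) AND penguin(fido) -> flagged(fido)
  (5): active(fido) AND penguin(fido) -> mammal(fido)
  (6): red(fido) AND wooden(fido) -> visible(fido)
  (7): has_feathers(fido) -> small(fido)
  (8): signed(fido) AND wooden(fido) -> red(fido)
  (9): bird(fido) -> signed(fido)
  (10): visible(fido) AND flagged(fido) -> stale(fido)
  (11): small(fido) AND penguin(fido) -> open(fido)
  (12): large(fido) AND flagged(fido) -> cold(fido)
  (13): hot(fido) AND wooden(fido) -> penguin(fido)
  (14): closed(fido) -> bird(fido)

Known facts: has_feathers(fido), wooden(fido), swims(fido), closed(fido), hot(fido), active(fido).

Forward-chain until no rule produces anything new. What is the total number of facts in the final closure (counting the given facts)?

17

Round 1: (7) [has_feathers(fido) -> small(fido)]; (13) [hot(fido) AND wooden(fido) -> penguin(fido)]; (14) [closed(fido) -> bird(fido)]. New: small(fido), penguin(fido), bird(fido).
Round 2: (2) [small(fido) AND wooden(fido) -> blue(fido)]; (5) [active(fido) AND penguin(fido) -> mammal(fido)]; (9) [bird(fido) -> signed(fido)]; (11) [small(fido) AND penguin(fido) -> open(fido)]. New: blue(fido), mammal(fido), signed(fido), open(fido).
Round 3: (4) [blue(fido) AND penguin(fido) -> flagged(fido)]; (8) [signed(fido) AND wooden(fido) -> red(fido)]. New: flagged(fido), red(fido).
Round 4: (6) [red(fido) AND wooden(fido) -> visible(fido)]. New: visible(fido).
Round 5: (10) [visible(fido) AND flagged(fido) -> stale(fido)]. New: stale(fido).
Closure: {active(fido), bird(fido), blue(fido), closed(fido), flagged(fido), has_feathers(fido), hot(fido), mammal(fido), open(fido), penguin(fido), red(fido), signed(fido), small(fido), stale(fido), swims(fido), visible(fido), wooden(fido)} — 17 facts.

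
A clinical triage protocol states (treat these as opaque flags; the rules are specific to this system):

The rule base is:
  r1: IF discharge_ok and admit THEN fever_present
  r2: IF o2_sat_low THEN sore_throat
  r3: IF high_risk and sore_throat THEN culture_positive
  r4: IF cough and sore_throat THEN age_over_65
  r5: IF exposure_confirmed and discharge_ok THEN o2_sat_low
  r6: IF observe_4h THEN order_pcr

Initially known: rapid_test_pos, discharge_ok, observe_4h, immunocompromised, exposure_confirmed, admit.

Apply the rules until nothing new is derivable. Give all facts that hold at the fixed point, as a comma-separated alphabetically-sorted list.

admit, discharge_ok, exposure_confirmed, fever_present, immunocompromised, o2_sat_low, observe_4h, order_pcr, rapid_test_pos, sore_throat

[1] r1 [IF discharge_ok and admit THEN fever_present]; r5 [IF exposure_confirmed and discharge_ok THEN o2_sat_low]; r6 [IF observe_4h THEN order_pcr]. ⇒ new: fever_present, o2_sat_low, order_pcr.
[2] r2 [IF o2_sat_low THEN sore_throat]. ⇒ new: sore_throat.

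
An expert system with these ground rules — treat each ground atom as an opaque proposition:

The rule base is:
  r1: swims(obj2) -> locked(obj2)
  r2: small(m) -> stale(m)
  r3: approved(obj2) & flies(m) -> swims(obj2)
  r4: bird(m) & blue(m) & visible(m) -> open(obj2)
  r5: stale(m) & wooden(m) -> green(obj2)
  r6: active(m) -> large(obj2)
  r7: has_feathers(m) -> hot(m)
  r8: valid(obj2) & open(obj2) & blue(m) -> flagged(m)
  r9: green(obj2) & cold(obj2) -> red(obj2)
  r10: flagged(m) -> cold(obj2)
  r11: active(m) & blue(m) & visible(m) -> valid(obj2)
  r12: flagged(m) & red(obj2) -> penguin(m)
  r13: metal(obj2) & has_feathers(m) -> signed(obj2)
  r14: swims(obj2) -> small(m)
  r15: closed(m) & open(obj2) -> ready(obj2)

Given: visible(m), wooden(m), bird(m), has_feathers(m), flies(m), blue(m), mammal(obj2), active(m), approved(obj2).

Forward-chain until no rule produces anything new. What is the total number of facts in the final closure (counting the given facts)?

22

[1] r3 [approved(obj2) & flies(m) -> swims(obj2)]; r4 [bird(m) & blue(m) & visible(m) -> open(obj2)]; r6 [active(m) -> large(obj2)]; r7 [has_feathers(m) -> hot(m)]; r11 [active(m) & blue(m) & visible(m) -> valid(obj2)]. ⇒ new: swims(obj2), open(obj2), large(obj2), hot(m), valid(obj2).
[2] r1 [swims(obj2) -> locked(obj2)]; r8 [valid(obj2) & open(obj2) & blue(m) -> flagged(m)]; r14 [swims(obj2) -> small(m)]. ⇒ new: locked(obj2), flagged(m), small(m).
[3] r2 [small(m) -> stale(m)]; r10 [flagged(m) -> cold(obj2)]. ⇒ new: stale(m), cold(obj2).
[4] r5 [stale(m) & wooden(m) -> green(obj2)]. ⇒ new: green(obj2).
[5] r9 [green(obj2) & cold(obj2) -> red(obj2)]. ⇒ new: red(obj2).
[6] r12 [flagged(m) & red(obj2) -> penguin(m)]. ⇒ new: penguin(m).
Closure: {active(m), approved(obj2), bird(m), blue(m), cold(obj2), flagged(m), flies(m), green(obj2), has_feathers(m), hot(m), large(obj2), locked(obj2), mammal(obj2), open(obj2), penguin(m), red(obj2), small(m), stale(m), swims(obj2), valid(obj2), visible(m), wooden(m)} — 22 facts.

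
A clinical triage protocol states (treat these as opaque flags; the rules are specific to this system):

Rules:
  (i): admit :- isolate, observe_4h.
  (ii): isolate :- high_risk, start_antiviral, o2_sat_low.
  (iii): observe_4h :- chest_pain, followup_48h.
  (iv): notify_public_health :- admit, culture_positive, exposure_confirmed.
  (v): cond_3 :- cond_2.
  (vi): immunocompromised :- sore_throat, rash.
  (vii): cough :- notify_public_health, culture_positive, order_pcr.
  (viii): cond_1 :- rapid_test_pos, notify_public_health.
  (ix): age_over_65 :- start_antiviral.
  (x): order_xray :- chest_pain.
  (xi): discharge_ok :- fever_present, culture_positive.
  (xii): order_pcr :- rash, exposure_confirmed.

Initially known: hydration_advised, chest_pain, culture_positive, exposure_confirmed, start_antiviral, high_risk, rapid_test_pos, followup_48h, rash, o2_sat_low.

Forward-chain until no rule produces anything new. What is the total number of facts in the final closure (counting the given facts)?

19

Round 1 — (ii), (iii), (ix), (x), (xii), derive isolate, observe_4h, age_over_65, order_xray, order_pcr.
Round 2 — (i), derive admit.
Round 3 — (iv), derive notify_public_health.
Round 4 — (vii), (viii), derive cough, cond_1.
Closure: {admit, age_over_65, chest_pain, cond_1, cough, culture_positive, exposure_confirmed, followup_48h, high_risk, hydration_advised, isolate, notify_public_health, o2_sat_low, observe_4h, order_pcr, order_xray, rapid_test_pos, rash, start_antiviral} — 19 facts.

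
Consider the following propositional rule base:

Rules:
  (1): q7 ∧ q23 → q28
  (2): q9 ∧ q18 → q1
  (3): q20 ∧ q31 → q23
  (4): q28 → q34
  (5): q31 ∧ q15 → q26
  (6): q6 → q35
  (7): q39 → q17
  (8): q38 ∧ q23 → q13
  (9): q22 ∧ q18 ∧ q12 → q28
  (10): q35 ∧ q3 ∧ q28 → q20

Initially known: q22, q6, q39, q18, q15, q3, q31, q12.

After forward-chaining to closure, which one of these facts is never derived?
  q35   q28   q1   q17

Round 1 — (5), (6), (7), (9), derive q26, q35, q17, q28.
Round 2 — (4), (10), derive q34, q20.
Round 3 — (3), derive q23.
Derived: q17 (round 1), q28 (round 1), q35 (round 1). q1 never appears in any round.

q1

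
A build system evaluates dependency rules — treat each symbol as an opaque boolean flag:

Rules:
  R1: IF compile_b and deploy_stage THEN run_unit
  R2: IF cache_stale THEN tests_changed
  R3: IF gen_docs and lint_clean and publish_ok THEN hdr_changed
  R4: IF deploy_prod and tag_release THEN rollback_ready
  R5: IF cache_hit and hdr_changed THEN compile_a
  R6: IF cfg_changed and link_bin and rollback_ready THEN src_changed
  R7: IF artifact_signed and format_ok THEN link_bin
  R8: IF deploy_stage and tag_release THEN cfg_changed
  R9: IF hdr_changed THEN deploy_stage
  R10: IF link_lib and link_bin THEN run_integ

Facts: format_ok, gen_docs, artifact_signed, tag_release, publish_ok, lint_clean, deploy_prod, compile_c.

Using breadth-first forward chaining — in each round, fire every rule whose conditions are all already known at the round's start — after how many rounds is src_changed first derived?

Round 1: R3 [IF gen_docs and lint_clean and publish_ok THEN hdr_changed]; R4 [IF deploy_prod and tag_release THEN rollback_ready]; R7 [IF artifact_signed and format_ok THEN link_bin]. New: hdr_changed, rollback_ready, link_bin.
Round 2: R9 [IF hdr_changed THEN deploy_stage]. New: deploy_stage.
Round 3: R8 [IF deploy_stage and tag_release THEN cfg_changed]. New: cfg_changed.
Round 4: R6 [IF cfg_changed and link_bin and rollback_ready THEN src_changed]. New: src_changed.
src_changed first appears in round 4.

4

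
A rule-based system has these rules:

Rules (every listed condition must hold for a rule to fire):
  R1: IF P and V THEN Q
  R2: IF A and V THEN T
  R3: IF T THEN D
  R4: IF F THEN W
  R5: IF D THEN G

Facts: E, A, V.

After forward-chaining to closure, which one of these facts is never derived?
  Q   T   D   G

Round 1: R2 [IF A and V THEN T]. Adds T.
Round 2: R3 [IF T THEN D]. Adds D.
Round 3: R5 [IF D THEN G]. Adds G.
Derived: G (round 3), D (round 2), T (round 1). Q never appears in any round.

Q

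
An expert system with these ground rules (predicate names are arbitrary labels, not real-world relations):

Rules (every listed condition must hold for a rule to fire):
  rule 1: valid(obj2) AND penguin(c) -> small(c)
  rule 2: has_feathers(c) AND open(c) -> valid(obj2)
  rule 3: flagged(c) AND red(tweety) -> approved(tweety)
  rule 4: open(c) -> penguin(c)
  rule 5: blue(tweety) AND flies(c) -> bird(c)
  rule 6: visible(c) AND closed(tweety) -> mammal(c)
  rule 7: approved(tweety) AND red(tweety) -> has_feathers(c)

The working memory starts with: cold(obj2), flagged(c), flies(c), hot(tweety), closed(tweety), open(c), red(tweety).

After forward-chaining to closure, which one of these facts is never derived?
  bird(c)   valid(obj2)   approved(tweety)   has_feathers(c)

bird(c)

Round 1: rule 3 [flagged(c) AND red(tweety) -> approved(tweety)]; rule 4 [open(c) -> penguin(c)]. Adds approved(tweety), penguin(c).
Round 2: rule 7 [approved(tweety) AND red(tweety) -> has_feathers(c)]. Adds has_feathers(c).
Round 3: rule 2 [has_feathers(c) AND open(c) -> valid(obj2)]. Adds valid(obj2).
Round 4: rule 1 [valid(obj2) AND penguin(c) -> small(c)]. Adds small(c).
Derived: approved(tweety) (round 1), valid(obj2) (round 3), has_feathers(c) (round 2). bird(c) never appears in any round.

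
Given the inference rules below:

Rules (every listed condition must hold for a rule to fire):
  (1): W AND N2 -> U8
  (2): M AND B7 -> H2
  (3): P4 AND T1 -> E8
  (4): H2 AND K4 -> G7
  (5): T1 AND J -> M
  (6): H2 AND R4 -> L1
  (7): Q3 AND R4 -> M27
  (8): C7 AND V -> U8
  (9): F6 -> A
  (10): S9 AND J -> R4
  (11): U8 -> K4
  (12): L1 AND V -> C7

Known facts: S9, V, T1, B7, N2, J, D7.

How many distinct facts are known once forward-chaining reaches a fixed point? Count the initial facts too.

15

Round 1: (5) [T1 AND J -> M]; (10) [S9 AND J -> R4]. Adds M, R4.
Round 2: (2) [M AND B7 -> H2]. Adds H2.
Round 3: (6) [H2 AND R4 -> L1]. Adds L1.
Round 4: (12) [L1 AND V -> C7]. Adds C7.
Round 5: (8) [C7 AND V -> U8]. Adds U8.
Round 6: (11) [U8 -> K4]. Adds K4.
Round 7: (4) [H2 AND K4 -> G7]. Adds G7.
Closure: {B7, C7, D7, G7, H2, J, K4, L1, M, N2, R4, S9, T1, U8, V} — 15 facts.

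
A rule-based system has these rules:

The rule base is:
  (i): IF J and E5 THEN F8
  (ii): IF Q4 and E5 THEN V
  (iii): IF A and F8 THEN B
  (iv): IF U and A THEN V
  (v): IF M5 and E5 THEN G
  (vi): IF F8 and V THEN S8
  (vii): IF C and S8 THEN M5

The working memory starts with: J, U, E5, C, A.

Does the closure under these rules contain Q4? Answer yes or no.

Round 1: (i) [IF J and E5 THEN F8]; (iv) [IF U and A THEN V]. Adds F8, V.
Round 2: (iii) [IF A and F8 THEN B]; (vi) [IF F8 and V THEN S8]. Adds B, S8.
Round 3: (vii) [IF C and S8 THEN M5]. Adds M5.
Round 4: (v) [IF M5 and E5 THEN G]. Adds G.
Fixed point reached. No rule has Q4 as a consequent, and it is not given.

no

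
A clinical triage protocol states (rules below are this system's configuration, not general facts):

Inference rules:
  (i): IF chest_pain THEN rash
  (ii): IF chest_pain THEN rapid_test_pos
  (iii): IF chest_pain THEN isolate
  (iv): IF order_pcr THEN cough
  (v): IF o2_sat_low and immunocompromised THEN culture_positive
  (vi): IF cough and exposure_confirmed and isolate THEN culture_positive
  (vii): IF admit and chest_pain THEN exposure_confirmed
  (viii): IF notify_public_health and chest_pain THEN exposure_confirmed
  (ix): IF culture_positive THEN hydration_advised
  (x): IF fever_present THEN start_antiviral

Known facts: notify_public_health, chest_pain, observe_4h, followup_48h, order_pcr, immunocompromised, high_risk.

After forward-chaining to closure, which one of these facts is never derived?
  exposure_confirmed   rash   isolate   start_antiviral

start_antiviral

Round 1 — (i), (ii), (iii), (iv), (viii), derive rash, rapid_test_pos, isolate, cough, exposure_confirmed.
Round 2 — (vi), derive culture_positive.
Round 3 — (ix), derive hydration_advised.
Derived: rash (round 1), exposure_confirmed (round 1), isolate (round 1). start_antiviral never appears in any round.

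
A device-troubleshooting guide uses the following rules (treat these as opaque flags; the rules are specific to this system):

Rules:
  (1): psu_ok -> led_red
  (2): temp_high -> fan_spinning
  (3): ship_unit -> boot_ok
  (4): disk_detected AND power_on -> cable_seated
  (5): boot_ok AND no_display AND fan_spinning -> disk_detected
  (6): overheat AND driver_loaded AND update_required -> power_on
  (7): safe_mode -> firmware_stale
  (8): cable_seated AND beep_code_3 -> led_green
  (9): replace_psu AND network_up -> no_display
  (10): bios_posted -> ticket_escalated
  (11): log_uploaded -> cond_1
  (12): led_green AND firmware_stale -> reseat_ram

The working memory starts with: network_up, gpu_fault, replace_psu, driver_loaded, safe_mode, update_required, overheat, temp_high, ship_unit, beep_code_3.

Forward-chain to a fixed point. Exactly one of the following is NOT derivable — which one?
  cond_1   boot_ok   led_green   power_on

cond_1

Round 1 fires (2), (3), (6), (7), (9), giving fan_spinning, boot_ok, power_on, firmware_stale, no_display.
Round 2 fires (5), giving disk_detected.
Round 3 fires (4), giving cable_seated.
Round 4 fires (8), giving led_green.
Round 5 fires (12), giving reseat_ram.
Derived: power_on (round 1), boot_ok (round 1), led_green (round 4). cond_1 never appears in any round.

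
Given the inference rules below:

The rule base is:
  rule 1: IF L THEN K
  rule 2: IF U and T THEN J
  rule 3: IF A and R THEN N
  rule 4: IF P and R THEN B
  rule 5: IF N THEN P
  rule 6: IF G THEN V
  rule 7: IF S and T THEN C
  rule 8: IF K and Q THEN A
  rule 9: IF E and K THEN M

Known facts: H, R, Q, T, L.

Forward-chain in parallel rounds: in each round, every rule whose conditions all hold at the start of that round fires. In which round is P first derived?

4

Round 1: rule 1 [IF L THEN K]. New: K.
Round 2: rule 8 [IF K and Q THEN A]. New: A.
Round 3: rule 3 [IF A and R THEN N]. New: N.
Round 4: rule 5 [IF N THEN P]. New: P.
P first appears in round 4.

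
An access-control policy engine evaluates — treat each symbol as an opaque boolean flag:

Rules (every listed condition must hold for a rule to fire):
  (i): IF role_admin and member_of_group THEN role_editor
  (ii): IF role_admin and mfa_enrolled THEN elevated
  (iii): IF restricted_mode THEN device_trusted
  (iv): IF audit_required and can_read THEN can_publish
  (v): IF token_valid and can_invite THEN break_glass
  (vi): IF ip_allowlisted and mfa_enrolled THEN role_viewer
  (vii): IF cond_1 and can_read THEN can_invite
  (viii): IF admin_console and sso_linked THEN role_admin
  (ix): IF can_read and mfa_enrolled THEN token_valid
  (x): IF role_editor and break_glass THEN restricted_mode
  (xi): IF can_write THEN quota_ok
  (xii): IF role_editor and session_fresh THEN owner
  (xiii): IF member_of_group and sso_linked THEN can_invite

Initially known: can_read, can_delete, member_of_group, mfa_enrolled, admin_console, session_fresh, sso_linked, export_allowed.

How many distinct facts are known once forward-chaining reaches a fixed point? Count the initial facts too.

Round 1 — (viii), (ix), (xiii), derive role_admin, token_valid, can_invite.
Round 2 — (i), (ii), (v), derive role_editor, elevated, break_glass.
Round 3 — (x), (xii), derive restricted_mode, owner.
Round 4 — (iii), derive device_trusted.
Closure: {admin_console, break_glass, can_delete, can_invite, can_read, device_trusted, elevated, export_allowed, member_of_group, mfa_enrolled, owner, restricted_mode, role_admin, role_editor, session_fresh, sso_linked, token_valid} — 17 facts.

17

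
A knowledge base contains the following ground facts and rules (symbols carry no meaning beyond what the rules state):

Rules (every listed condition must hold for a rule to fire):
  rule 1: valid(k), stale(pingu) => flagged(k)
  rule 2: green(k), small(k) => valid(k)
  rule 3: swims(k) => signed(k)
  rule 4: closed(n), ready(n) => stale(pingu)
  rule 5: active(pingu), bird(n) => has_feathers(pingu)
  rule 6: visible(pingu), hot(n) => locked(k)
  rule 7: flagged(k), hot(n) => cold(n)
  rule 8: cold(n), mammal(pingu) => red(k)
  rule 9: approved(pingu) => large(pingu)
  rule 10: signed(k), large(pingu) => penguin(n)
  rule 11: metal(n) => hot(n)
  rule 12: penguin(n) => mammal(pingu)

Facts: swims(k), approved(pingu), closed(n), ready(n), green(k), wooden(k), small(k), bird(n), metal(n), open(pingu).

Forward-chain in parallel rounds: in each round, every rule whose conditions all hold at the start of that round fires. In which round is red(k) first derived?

4

Round 1 — rule 2, rule 3, rule 4, rule 9, rule 11, derive valid(k), signed(k), stale(pingu), large(pingu), hot(n).
Round 2 — rule 1, rule 10, derive flagged(k), penguin(n).
Round 3 — rule 7, rule 12, derive cold(n), mammal(pingu).
Round 4 — rule 8, derive red(k).
red(k) first appears in round 4.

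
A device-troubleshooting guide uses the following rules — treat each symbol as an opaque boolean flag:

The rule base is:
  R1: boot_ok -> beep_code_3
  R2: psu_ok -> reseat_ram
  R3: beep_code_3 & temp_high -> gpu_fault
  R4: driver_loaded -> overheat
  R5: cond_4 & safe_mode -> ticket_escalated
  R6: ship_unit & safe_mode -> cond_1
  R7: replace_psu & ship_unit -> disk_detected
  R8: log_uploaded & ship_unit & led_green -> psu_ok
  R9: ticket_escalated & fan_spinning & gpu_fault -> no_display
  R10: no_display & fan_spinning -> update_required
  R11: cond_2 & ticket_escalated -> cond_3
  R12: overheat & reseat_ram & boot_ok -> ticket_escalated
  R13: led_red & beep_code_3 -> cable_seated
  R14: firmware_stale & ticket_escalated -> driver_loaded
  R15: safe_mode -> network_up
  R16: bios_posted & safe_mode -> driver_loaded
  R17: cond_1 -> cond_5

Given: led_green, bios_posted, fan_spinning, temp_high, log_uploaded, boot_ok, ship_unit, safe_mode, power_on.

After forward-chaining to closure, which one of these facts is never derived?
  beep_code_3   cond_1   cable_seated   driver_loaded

Round 1 — R1, R6, R8, R15, R16, derive beep_code_3, cond_1, psu_ok, network_up, driver_loaded.
Round 2 — R2, R3, R4, R17, derive reseat_ram, gpu_fault, overheat, cond_5.
Round 3 — R12, derive ticket_escalated.
Round 4 — R9, derive no_display.
Round 5 — R10, derive update_required.
Derived: beep_code_3 (round 1), driver_loaded (round 1), cond_1 (round 1). cable_seated never appears in any round.

cable_seated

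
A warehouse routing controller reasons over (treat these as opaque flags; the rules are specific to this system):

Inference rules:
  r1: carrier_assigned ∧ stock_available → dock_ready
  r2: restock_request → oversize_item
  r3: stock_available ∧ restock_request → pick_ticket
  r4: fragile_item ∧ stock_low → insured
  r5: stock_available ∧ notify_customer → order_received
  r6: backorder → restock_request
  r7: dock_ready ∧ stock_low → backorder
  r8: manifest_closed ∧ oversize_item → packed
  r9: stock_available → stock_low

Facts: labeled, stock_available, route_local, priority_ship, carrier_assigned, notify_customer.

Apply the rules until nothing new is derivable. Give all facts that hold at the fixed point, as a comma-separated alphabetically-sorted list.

backorder, carrier_assigned, dock_ready, labeled, notify_customer, order_received, oversize_item, pick_ticket, priority_ship, restock_request, route_local, stock_available, stock_low

Round 1 fires r1, r5, r9, giving dock_ready, order_received, stock_low.
Round 2 fires r7, giving backorder.
Round 3 fires r6, giving restock_request.
Round 4 fires r2, r3, giving oversize_item, pick_ticket.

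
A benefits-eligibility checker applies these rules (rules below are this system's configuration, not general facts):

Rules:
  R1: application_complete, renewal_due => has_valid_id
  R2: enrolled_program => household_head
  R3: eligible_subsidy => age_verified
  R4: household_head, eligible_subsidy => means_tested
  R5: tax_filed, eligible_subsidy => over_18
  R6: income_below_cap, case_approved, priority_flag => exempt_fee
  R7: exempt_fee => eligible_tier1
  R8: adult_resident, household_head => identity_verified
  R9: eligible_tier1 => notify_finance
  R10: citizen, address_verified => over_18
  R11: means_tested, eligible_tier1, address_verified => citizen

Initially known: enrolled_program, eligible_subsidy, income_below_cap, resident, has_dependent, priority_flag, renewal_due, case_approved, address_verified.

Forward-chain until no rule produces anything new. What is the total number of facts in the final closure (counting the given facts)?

Round 1: R2 [enrolled_program => household_head]; R3 [eligible_subsidy => age_verified]; R6 [income_below_cap, case_approved, priority_flag => exempt_fee]. New: household_head, age_verified, exempt_fee.
Round 2: R4 [household_head, eligible_subsidy => means_tested]; R7 [exempt_fee => eligible_tier1]. New: means_tested, eligible_tier1.
Round 3: R9 [eligible_tier1 => notify_finance]; R11 [means_tested, eligible_tier1, address_verified => citizen]. New: notify_finance, citizen.
Round 4: R10 [citizen, address_verified => over_18]. New: over_18.
Closure: {address_verified, age_verified, case_approved, citizen, eligible_subsidy, eligible_tier1, enrolled_program, exempt_fee, has_dependent, household_head, income_below_cap, means_tested, notify_finance, over_18, priority_flag, renewal_due, resident} — 17 facts.

17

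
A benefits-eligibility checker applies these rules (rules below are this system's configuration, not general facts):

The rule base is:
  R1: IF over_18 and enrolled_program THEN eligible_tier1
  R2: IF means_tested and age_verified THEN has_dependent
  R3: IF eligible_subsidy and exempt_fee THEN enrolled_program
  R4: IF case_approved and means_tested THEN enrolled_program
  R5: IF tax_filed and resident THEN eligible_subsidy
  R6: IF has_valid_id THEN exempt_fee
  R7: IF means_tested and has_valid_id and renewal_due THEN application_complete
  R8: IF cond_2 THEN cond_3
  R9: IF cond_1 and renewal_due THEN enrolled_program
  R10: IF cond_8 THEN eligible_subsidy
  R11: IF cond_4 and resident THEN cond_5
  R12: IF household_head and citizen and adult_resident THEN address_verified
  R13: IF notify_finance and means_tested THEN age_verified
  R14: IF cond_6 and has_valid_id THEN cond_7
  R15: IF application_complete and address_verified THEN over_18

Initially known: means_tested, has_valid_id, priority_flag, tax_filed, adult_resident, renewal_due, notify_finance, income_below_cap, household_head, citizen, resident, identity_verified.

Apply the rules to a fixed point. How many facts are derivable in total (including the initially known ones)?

21

Round 1 fires R5, R6, R7, R12, R13, giving eligible_subsidy, exempt_fee, application_complete, address_verified, age_verified.
Round 2 fires R2, R3, R15, giving has_dependent, enrolled_program, over_18.
Round 3 fires R1, giving eligible_tier1.
Closure: {address_verified, adult_resident, age_verified, application_complete, citizen, eligible_subsidy, eligible_tier1, enrolled_program, exempt_fee, has_dependent, has_valid_id, household_head, identity_verified, income_below_cap, means_tested, notify_finance, over_18, priority_flag, renewal_due, resident, tax_filed} — 21 facts.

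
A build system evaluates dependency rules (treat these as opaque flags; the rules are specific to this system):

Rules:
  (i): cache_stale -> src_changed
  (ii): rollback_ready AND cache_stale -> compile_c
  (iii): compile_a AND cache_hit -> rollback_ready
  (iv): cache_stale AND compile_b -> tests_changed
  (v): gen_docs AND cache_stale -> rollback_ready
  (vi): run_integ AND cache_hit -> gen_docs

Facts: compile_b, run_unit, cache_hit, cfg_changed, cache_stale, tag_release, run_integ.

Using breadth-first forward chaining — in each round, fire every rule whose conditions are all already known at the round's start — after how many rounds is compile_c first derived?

Round 1 fires (i), (iv), (vi), giving src_changed, tests_changed, gen_docs.
Round 2 fires (v), giving rollback_ready.
Round 3 fires (ii), giving compile_c.
compile_c first appears in round 3.

3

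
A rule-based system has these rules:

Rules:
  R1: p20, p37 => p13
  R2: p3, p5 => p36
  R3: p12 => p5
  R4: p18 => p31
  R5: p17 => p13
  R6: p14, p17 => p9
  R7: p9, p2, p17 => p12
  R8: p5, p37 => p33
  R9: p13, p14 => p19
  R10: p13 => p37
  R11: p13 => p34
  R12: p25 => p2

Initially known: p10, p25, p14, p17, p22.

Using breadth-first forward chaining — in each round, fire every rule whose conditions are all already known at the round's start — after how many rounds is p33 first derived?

[1] R5 [p17 => p13]; R6 [p14, p17 => p9]; R12 [p25 => p2]. ⇒ new: p13, p9, p2.
[2] R7 [p9, p2, p17 => p12]; R9 [p13, p14 => p19]; R10 [p13 => p37]; R11 [p13 => p34]. ⇒ new: p12, p19, p37, p34.
[3] R3 [p12 => p5]. ⇒ new: p5.
[4] R8 [p5, p37 => p33]. ⇒ new: p33.
p33 first appears in round 4.

4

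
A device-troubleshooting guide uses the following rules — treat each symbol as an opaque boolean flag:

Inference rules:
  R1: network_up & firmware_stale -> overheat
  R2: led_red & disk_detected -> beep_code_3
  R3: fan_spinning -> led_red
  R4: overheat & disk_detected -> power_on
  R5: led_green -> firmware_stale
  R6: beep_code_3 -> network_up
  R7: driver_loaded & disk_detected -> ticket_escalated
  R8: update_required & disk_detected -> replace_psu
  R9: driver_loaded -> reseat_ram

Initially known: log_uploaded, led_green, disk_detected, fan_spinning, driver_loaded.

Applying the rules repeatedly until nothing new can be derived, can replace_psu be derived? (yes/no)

Round 1: R3 [fan_spinning -> led_red]; R5 [led_green -> firmware_stale]; R7 [driver_loaded & disk_detected -> ticket_escalated]; R9 [driver_loaded -> reseat_ram]. Adds led_red, firmware_stale, ticket_escalated, reseat_ram.
Round 2: R2 [led_red & disk_detected -> beep_code_3]. Adds beep_code_3.
Round 3: R6 [beep_code_3 -> network_up]. Adds network_up.
Round 4: R1 [network_up & firmware_stale -> overheat]. Adds overheat.
Round 5: R4 [overheat & disk_detected -> power_on]. Adds power_on.
Fixed point reached. replace_psu is concluded only by R8; R8 needs update_required (never derived).

no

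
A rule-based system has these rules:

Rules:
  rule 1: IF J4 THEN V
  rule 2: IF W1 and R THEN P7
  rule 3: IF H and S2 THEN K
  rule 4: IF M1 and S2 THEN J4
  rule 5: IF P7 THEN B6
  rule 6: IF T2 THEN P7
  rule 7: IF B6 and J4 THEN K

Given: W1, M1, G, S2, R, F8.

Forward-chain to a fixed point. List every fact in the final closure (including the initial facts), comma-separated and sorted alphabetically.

Round 1 fires rule 2, rule 4, giving P7, J4.
Round 2 fires rule 1, rule 5, giving V, B6.
Round 3 fires rule 7, giving K.

B6, F8, G, J4, K, M1, P7, R, S2, V, W1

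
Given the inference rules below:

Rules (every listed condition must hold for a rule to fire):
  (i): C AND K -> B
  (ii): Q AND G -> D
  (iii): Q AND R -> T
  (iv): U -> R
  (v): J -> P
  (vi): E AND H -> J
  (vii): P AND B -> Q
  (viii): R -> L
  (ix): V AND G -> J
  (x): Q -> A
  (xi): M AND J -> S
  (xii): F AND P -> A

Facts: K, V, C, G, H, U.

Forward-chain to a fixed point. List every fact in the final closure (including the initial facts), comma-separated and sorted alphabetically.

Round 1 — (i), (iv), (ix), derive B, R, J.
Round 2 — (v), (viii), derive P, L.
Round 3 — (vii), derive Q.
Round 4 — (ii), (iii), (x), derive D, T, A.

A, B, C, D, G, H, J, K, L, P, Q, R, T, U, V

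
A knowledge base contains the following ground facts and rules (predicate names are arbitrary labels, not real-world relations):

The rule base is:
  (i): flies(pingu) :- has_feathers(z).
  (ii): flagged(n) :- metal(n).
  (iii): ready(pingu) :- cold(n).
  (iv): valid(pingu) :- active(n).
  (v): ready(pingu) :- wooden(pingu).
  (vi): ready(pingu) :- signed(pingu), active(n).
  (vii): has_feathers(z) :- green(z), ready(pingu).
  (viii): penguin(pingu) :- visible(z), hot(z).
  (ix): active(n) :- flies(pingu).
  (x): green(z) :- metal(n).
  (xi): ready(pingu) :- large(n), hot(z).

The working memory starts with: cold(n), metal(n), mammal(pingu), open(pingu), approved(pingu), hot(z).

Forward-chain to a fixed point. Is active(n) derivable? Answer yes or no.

yes

Round 1 fires (ii), (iii), (x), giving flagged(n), ready(pingu), green(z).
Round 2 fires (vii), giving has_feathers(z).
Round 3 fires (i), giving flies(pingu).
Round 4 fires (ix), giving active(n).
Round 5 fires (iv), giving valid(pingu).
active(n) appears in round 4, so it is derivable.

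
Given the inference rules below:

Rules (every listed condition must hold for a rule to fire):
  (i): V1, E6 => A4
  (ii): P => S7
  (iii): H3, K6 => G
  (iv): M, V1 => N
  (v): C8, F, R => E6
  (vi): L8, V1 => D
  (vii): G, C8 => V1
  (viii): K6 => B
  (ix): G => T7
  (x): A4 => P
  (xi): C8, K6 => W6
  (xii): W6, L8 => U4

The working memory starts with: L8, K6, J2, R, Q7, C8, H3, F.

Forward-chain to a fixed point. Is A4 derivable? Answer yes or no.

yes

[1] (iii) [H3, K6 => G]; (v) [C8, F, R => E6]; (viii) [K6 => B]; (xi) [C8, K6 => W6]. ⇒ new: G, E6, B, W6.
[2] (vii) [G, C8 => V1]; (ix) [G => T7]; (xii) [W6, L8 => U4]. ⇒ new: V1, T7, U4.
[3] (i) [V1, E6 => A4]; (vi) [L8, V1 => D]. ⇒ new: A4, D.
[4] (x) [A4 => P]. ⇒ new: P.
[5] (ii) [P => S7]. ⇒ new: S7.
A4 appears in round 3, so it is derivable.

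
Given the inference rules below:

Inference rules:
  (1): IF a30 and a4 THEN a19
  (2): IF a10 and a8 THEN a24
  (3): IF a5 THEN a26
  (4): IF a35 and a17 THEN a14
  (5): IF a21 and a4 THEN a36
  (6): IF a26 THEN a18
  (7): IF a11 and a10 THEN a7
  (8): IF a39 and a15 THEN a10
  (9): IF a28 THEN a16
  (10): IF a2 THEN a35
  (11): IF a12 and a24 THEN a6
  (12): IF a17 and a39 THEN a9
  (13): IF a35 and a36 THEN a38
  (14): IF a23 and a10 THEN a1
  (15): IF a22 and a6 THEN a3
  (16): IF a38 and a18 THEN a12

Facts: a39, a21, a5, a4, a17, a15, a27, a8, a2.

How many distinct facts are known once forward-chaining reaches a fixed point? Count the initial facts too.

Round 1: (3) [IF a5 THEN a26]; (5) [IF a21 and a4 THEN a36]; (8) [IF a39 and a15 THEN a10]; (10) [IF a2 THEN a35]; (12) [IF a17 and a39 THEN a9]. Adds a26, a36, a10, a35, a9.
Round 2: (2) [IF a10 and a8 THEN a24]; (4) [IF a35 and a17 THEN a14]; (6) [IF a26 THEN a18]; (13) [IF a35 and a36 THEN a38]. Adds a24, a14, a18, a38.
Round 3: (16) [IF a38 and a18 THEN a12]. Adds a12.
Round 4: (11) [IF a12 and a24 THEN a6]. Adds a6.
Closure: {a10, a12, a14, a15, a17, a18, a2, a21, a24, a26, a27, a35, a36, a38, a39, a4, a5, a6, a8, a9} — 20 facts.

20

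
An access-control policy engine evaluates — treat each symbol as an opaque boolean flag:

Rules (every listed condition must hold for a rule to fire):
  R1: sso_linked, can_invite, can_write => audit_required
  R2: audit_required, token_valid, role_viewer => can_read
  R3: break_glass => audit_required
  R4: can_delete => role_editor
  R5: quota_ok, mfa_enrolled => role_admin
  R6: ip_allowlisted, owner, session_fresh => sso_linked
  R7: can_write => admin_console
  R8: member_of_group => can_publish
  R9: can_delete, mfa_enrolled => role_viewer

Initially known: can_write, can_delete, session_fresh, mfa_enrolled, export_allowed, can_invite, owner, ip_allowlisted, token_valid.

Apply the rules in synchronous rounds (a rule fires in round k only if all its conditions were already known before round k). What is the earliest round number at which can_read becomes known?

3

Round 1 — R4, R6, R7, R9, derive role_editor, sso_linked, admin_console, role_viewer.
Round 2 — R1, derive audit_required.
Round 3 — R2, derive can_read.
can_read first appears in round 3.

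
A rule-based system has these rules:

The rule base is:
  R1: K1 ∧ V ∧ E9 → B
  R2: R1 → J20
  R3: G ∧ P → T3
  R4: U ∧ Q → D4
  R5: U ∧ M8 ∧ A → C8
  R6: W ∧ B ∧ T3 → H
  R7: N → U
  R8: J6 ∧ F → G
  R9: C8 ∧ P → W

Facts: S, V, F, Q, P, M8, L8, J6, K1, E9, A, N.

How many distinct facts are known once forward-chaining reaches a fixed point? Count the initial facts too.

Round 1 — R1, R7, R8, derive B, U, G.
Round 2 — R3, R4, R5, derive T3, D4, C8.
Round 3 — R9, derive W.
Round 4 — R6, derive H.
Closure: {A, B, C8, D4, E9, F, G, H, J6, K1, L8, M8, N, P, Q, S, T3, U, V, W} — 20 facts.

20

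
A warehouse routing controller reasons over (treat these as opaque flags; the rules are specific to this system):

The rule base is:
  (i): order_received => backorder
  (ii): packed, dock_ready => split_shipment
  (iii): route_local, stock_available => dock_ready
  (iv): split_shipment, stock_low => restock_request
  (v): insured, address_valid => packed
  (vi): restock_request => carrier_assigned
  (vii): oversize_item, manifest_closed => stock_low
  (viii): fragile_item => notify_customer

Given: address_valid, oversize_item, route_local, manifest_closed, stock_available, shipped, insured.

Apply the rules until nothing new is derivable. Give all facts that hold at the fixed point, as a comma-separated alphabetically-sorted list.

address_valid, carrier_assigned, dock_ready, insured, manifest_closed, oversize_item, packed, restock_request, route_local, shipped, split_shipment, stock_available, stock_low

Round 1 fires (iii), (v), (vii), giving dock_ready, packed, stock_low.
Round 2 fires (ii), giving split_shipment.
Round 3 fires (iv), giving restock_request.
Round 4 fires (vi), giving carrier_assigned.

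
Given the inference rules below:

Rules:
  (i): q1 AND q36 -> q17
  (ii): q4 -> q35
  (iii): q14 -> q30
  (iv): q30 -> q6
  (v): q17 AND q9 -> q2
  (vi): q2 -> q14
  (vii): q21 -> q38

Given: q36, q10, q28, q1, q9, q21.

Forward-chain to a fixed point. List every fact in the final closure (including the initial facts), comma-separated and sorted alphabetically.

Round 1: (i) [q1 AND q36 -> q17]; (vii) [q21 -> q38]. New: q17, q38.
Round 2: (v) [q17 AND q9 -> q2]. New: q2.
Round 3: (vi) [q2 -> q14]. New: q14.
Round 4: (iii) [q14 -> q30]. New: q30.
Round 5: (iv) [q30 -> q6]. New: q6.

q1, q10, q14, q17, q2, q21, q28, q30, q36, q38, q6, q9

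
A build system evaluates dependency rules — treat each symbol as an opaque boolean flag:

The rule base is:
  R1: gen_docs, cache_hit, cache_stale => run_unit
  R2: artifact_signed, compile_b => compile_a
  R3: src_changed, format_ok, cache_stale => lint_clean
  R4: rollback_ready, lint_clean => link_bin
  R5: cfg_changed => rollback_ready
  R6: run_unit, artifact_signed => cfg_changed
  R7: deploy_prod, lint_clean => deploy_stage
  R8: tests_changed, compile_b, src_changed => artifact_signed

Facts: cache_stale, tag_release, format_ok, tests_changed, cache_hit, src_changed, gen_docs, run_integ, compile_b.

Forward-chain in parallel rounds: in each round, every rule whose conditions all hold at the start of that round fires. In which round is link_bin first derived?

4

Round 1 fires R1, R3, R8, giving run_unit, lint_clean, artifact_signed.
Round 2 fires R2, R6, giving compile_a, cfg_changed.
Round 3 fires R5, giving rollback_ready.
Round 4 fires R4, giving link_bin.
link_bin first appears in round 4.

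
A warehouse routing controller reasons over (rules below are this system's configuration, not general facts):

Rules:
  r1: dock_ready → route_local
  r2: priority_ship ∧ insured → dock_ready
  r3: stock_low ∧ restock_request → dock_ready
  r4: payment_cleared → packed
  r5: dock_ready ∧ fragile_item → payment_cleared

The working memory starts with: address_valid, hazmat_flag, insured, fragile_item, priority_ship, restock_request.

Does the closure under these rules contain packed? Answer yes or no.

Round 1 — r2, derive dock_ready.
Round 2 — r1, r5, derive route_local, payment_cleared.
Round 3 — r4, derive packed.
packed appears in round 3, so it is derivable.

yes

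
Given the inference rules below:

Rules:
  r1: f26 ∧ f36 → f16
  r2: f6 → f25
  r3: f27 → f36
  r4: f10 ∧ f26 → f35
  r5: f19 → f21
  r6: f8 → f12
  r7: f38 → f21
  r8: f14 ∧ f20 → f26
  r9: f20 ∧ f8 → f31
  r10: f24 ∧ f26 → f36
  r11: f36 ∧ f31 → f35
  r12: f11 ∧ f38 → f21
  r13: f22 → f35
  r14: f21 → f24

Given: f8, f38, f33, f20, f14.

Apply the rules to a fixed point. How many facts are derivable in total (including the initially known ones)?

13

Round 1 fires r6, r7, r8, r9, giving f12, f21, f26, f31.
Round 2 fires r14, giving f24.
Round 3 fires r10, giving f36.
Round 4 fires r1, r11, giving f16, f35.
Closure: {f12, f14, f16, f20, f21, f24, f26, f31, f33, f35, f36, f38, f8} — 13 facts.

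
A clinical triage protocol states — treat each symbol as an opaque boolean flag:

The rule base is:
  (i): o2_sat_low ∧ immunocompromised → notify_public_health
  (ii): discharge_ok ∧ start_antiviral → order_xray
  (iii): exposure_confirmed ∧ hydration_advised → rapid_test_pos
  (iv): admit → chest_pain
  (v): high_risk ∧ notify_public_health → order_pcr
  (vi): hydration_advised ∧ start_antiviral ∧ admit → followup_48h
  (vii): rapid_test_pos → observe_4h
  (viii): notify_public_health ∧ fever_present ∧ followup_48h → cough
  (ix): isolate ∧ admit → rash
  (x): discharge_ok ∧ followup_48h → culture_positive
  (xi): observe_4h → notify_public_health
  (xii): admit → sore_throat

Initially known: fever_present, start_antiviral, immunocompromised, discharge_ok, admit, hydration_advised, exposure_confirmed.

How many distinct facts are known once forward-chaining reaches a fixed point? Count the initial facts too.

16

Round 1: (ii) [discharge_ok ∧ start_antiviral → order_xray]; (iii) [exposure_confirmed ∧ hydration_advised → rapid_test_pos]; (iv) [admit → chest_pain]; (vi) [hydration_advised ∧ start_antiviral ∧ admit → followup_48h]; (xii) [admit → sore_throat]. Adds order_xray, rapid_test_pos, chest_pain, followup_48h, sore_throat.
Round 2: (vii) [rapid_test_pos → observe_4h]; (x) [discharge_ok ∧ followup_48h → culture_positive]. Adds observe_4h, culture_positive.
Round 3: (xi) [observe_4h → notify_public_health]. Adds notify_public_health.
Round 4: (viii) [notify_public_health ∧ fever_present ∧ followup_48h → cough]. Adds cough.
Closure: {admit, chest_pain, cough, culture_positive, discharge_ok, exposure_confirmed, fever_present, followup_48h, hydration_advised, immunocompromised, notify_public_health, observe_4h, order_xray, rapid_test_pos, sore_throat, start_antiviral} — 16 facts.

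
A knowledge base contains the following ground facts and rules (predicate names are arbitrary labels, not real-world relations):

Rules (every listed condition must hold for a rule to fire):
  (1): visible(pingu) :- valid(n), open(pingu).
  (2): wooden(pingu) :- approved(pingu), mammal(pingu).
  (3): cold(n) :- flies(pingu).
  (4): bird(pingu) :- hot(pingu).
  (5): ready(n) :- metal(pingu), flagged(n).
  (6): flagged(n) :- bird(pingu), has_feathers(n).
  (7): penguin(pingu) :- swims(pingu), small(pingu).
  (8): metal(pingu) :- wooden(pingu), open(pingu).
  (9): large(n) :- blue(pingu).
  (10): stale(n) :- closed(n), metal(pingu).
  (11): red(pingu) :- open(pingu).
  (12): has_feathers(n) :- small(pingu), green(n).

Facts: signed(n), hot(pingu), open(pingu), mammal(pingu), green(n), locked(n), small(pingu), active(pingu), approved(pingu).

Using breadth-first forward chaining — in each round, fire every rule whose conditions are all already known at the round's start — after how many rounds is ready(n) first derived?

Round 1: (2) [wooden(pingu) :- approved(pingu), mammal(pingu).]; (4) [bird(pingu) :- hot(pingu).]; (11) [red(pingu) :- open(pingu).]; (12) [has_feathers(n) :- small(pingu), green(n).]. Adds wooden(pingu), bird(pingu), red(pingu), has_feathers(n).
Round 2: (6) [flagged(n) :- bird(pingu), has_feathers(n).]; (8) [metal(pingu) :- wooden(pingu), open(pingu).]. Adds flagged(n), metal(pingu).
Round 3: (5) [ready(n) :- metal(pingu), flagged(n).]. Adds ready(n).
ready(n) first appears in round 3.

3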